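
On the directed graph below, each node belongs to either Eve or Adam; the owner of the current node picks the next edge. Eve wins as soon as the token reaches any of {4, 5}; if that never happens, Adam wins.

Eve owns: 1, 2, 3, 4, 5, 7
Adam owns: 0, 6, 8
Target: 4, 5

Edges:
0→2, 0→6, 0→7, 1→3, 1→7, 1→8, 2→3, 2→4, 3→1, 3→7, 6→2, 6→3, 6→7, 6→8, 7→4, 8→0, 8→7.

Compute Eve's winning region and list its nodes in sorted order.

A0 = {4, 5}
A1: add {2, 7} — 2 (Eve) has 2→4; 7 (Eve) has 7→4.
A2: add {1, 3} — 1 (Eve) has 1→7; 3 (Eve) has 3→7.
A3 = A2; e.g. 0 (Adam) can still go to 6. Fixed point.
Eve's winning region = {1, 2, 3, 4, 5, 7}.

1, 2, 3, 4, 5, 7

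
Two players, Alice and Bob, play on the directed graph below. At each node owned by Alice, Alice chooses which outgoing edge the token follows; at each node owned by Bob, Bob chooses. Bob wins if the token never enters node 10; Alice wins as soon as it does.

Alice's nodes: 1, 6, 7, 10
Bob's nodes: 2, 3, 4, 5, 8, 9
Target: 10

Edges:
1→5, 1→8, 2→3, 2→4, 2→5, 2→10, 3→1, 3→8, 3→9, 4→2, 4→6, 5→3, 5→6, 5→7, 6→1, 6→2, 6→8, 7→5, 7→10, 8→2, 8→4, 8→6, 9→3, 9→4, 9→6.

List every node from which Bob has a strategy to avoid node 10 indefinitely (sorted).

1, 2, 3, 4, 5, 6, 8, 9

A0 = {10}
A1: add {7} — 7 (Alice) has 7→10.
A2 = A1; e.g. 1 (Alice) has no edge into A1. Fixed point.
Alice's attractor = {7, 10}; Bob avoids the target exactly from the complement.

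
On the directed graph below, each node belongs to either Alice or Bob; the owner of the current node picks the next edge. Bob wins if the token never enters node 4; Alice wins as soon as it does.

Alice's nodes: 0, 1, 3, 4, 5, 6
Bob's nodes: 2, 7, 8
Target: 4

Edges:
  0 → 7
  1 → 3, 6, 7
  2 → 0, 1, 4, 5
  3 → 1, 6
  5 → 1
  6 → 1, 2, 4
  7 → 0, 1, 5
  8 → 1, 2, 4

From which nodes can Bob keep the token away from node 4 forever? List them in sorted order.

0, 2, 7, 8

A0 = {4}
A1: add {6} — 6 (Alice) has 6→4.
A2: add {1, 3} — 1 (Alice) has 1→6; 3 (Alice) has 3→6.
A3: add {5} — 5 (Alice) has 5→1.
A4 = A3; e.g. 0 (Alice) has no edge into A3. Fixed point.
Alice's attractor = {1, 3, 4, 5, 6}; Bob avoids the target exactly from the complement.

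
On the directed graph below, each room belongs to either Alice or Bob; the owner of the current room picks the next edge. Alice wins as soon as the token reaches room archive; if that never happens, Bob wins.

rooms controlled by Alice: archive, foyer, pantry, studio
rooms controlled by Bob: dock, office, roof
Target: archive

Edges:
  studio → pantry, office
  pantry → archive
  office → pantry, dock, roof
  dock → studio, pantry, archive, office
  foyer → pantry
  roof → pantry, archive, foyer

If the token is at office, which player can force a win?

A0 = {archive}
A1: add {pantry} — pantry (Alice) has pantry→archive.
A2: add {foyer, studio} — studio (Alice) has studio→pantry; foyer (Alice) has foyer→pantry.
A3: add {roof} — roof (Bob): all of {pantry, archive, foyer} already in.
A4 = A3; e.g. office (Bob) can still go to dock. Fixed point.
office never enters the attractor, so Bob can avoid the target forever.

Bob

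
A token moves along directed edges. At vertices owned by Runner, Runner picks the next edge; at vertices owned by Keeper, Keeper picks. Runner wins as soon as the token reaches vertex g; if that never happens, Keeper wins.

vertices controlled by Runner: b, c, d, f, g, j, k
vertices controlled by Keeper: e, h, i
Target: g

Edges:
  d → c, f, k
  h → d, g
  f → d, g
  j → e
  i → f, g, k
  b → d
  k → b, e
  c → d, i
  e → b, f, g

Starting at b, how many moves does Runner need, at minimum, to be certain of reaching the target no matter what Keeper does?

A0 = {g}
A1: add {f} — f (Runner) has f→g.
A2: add {d} — d (Runner) has d→f.
A3: add {b, c, h} — b (Runner) has b→d; c (Runner) has c→d; h (Keeper): all of {d, g} already in.
b enters the attractor at level 3, so Runner can force the target in 3 moves from there.

3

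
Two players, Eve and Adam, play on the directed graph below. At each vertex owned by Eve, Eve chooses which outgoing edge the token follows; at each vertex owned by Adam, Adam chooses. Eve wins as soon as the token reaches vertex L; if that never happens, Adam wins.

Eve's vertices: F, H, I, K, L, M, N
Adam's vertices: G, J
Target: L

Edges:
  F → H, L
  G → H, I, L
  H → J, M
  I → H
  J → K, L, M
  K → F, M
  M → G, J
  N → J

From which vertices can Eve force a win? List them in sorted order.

A0 = {L}
A1: add {F} — F (Eve) has F→L.
A2: add {K} — K (Eve) has K→F.
A3 = A2; e.g. G (Adam) can still go to H. Fixed point.
Eve's winning region = {F, K, L}.

F, K, L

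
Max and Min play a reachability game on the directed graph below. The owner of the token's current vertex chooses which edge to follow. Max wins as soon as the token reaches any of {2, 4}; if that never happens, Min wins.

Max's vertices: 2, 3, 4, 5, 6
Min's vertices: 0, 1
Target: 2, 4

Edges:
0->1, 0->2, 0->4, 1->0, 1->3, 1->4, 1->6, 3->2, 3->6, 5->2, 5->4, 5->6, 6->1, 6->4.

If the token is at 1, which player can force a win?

A0 = {2, 4}
A1: add {3, 5, 6} — 3 (Max) has 3→2; 5 (Max) has 5→2; 6 (Max) has 6→4.
A2 = A1; e.g. 0 (Min) can still go to 1. Fixed point.
1 never enters the attractor, so Min can avoid the target forever.

Min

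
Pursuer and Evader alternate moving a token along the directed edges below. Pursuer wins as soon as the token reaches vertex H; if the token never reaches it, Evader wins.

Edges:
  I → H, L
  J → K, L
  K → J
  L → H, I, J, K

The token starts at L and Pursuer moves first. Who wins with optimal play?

Pursuer

Track states (vertex, player-to-move).
A0 = {(H,Pursuer), (H,Evader)}
A1: add {(I,Pursuer), (L,Pursuer)}.
(L,Pursuer) ∈ A1 ⇒ Pursuer forces the target.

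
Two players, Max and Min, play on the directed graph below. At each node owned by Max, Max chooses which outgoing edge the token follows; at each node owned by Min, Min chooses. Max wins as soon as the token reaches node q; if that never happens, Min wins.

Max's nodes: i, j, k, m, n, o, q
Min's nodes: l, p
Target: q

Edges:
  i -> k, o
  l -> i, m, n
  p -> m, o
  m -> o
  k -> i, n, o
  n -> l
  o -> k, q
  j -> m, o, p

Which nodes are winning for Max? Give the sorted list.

A0 = {q}
A1: add {o} — o (Max) has o→q.
A2: add {i, j, k, m} — i (Max) has i→o; j (Max) has j→o; k (Max) has k→o; m (Max) has m→o.
A3: add {p} — p (Min): all of {m, o} already in.
A4 = A3; e.g. l (Min) can still go to n. Fixed point.
Max's winning region = {i, j, k, m, o, p, q}.

i, j, k, m, o, p, q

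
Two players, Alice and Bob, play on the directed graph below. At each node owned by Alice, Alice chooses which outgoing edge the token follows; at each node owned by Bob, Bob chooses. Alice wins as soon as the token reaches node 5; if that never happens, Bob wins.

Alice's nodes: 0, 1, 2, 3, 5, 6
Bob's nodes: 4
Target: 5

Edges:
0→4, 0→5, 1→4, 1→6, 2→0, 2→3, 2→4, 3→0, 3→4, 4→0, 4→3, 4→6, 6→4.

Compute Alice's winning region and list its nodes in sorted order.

0, 2, 3, 5

A0 = {5}
A1: add {0} — 0 (Alice) has 0→5.
A2: add {2, 3} — 2 (Alice) has 2→0; 3 (Alice) has 3→0.
A3 = A2; e.g. 1 (Alice) has no edge into A2. Fixed point.
Alice's winning region = {0, 2, 3, 5}.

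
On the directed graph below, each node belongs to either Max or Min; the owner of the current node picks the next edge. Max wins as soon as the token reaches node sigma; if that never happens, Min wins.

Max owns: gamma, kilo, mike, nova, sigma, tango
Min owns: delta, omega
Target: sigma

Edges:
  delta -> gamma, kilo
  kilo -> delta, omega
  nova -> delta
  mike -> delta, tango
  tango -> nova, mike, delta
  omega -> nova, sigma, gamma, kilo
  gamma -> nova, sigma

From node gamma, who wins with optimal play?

Max

A0 = {sigma}
A1: add {gamma} — gamma (Max) has gamma→sigma.
A2 = A1; e.g. nova (Max) has no edge into A1. Fixed point.
gamma ∈ A1, so Max can force the target.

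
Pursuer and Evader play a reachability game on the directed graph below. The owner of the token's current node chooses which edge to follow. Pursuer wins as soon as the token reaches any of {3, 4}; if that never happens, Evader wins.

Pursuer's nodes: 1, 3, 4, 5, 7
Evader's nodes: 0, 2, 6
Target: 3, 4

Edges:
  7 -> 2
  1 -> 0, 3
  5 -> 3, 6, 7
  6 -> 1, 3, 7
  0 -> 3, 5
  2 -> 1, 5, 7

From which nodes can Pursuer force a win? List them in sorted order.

A0 = {3, 4}
A1: add {1, 5} — 1 (Pursuer) has 1→3; 5 (Pursuer) has 5→3.
A2: add {0} — 0 (Evader): all of {3, 5} already in.
A3 = A2; e.g. 2 (Evader) can still go to 7. Fixed point.
Pursuer's winning region = {0, 1, 3, 4, 5}.

0, 1, 3, 4, 5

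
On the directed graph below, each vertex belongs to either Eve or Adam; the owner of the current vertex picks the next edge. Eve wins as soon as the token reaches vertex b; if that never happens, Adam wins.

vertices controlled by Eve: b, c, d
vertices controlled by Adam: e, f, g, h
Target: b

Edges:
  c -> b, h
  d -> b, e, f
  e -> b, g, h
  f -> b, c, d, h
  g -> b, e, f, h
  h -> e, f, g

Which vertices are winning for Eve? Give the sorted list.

b, c, d

A0 = {b}
A1: add {c, d} — c (Eve) has c→b; d (Eve) has d→b.
A2 = A1; e.g. e (Adam) can still go to g. Fixed point.
Eve's winning region = {b, c, d}.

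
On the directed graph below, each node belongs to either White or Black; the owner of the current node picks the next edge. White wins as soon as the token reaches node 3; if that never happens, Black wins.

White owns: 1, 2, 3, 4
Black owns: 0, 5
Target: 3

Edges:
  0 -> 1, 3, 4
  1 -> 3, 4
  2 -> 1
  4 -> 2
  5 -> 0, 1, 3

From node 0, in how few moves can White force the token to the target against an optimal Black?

A0 = {3}
A1: add {1} — 1 (White) has 1→3.
A2: add {2} — 2 (White) has 2→1.
A3: add {4} — 4 (White) has 4→2.
A4: add {0} — 0 (Black): all of {1, 3, 4} already in.
0 enters the attractor at level 4, so White can force the target in 4 moves from there.

4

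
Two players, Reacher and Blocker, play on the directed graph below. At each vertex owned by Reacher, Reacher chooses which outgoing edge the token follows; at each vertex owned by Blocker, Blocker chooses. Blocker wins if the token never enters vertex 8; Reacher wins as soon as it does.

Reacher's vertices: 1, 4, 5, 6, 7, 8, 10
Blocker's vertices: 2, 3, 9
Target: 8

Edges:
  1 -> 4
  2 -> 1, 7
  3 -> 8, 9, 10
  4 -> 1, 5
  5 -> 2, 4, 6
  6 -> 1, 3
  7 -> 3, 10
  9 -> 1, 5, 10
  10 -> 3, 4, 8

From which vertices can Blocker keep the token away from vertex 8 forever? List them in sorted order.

A0 = {8}
A1: add {10} — 10 (Reacher) has 10→8.
A2: add {7} — 7 (Reacher) has 7→10.
A3 = A2; e.g. 1 (Reacher) has no edge into A2. Fixed point.
Reacher's attractor = {7, 8, 10}; Blocker avoids the target exactly from the complement.

1, 2, 3, 4, 5, 6, 9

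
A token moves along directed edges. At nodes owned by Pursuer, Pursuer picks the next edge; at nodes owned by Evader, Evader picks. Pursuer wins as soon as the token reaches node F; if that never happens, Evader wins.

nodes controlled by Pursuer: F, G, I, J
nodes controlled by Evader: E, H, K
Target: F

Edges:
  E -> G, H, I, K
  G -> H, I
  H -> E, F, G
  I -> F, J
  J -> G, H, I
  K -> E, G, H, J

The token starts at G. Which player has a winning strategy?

Pursuer

A0 = {F}
A1: add {I} — I (Pursuer) has I→F.
A2: add {G, J} — G (Pursuer) has G→I; J (Pursuer) has J→I.
A3 = A2; e.g. E (Evader) can still go to H. Fixed point.
G ∈ A2, so Pursuer can force the target.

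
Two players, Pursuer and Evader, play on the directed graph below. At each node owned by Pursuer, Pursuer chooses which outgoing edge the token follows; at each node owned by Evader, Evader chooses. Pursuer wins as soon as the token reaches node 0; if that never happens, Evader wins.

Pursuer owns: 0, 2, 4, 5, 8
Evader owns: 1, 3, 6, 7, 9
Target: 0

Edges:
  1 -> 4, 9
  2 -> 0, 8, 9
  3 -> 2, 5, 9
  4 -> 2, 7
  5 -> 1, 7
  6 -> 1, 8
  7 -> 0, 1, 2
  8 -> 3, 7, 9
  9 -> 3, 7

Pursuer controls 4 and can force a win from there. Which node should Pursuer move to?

2

A0 = {0}
A1: add {2} — 2 (Pursuer) has 2→0.
A2: add {4} — 4 (Pursuer) has 4→2.
A3 = A2; e.g. 1 (Evader) can still go to 9. Fixed point.
From 4, successor 2 is in the attractor (rank 1); the other successor 7 is not.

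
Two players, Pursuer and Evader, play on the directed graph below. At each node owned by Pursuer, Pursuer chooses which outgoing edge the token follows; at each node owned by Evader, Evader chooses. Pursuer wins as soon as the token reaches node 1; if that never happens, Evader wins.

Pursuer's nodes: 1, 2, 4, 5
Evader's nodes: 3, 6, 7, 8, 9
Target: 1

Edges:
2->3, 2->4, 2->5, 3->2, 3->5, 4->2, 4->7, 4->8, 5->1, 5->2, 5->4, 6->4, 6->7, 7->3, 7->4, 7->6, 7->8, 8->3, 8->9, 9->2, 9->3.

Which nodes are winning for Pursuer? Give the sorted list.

1, 2, 3, 4, 5, 8, 9

A0 = {1}
A1: add {5} — 5 (Pursuer) has 5→1.
A2: add {2} — 2 (Pursuer) has 2→5.
A3: add {3, 4} — 3 (Evader): all of {2, 5} already in; 4 (Pursuer) has 4→2.
A4: add {9} — 9 (Evader): all of {2, 3} already in.
A5: add {8} — 8 (Evader): all of {3, 9} already in.
A6 = A5; e.g. 6 (Evader) can still go to 7. Fixed point.
Pursuer's winning region = {1, 2, 3, 4, 5, 8, 9}.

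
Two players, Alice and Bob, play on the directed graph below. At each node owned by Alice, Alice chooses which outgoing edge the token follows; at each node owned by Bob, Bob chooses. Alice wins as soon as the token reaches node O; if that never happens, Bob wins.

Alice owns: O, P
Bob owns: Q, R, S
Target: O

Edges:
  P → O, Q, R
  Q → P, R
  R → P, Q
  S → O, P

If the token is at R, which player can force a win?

A0 = {O}
A1: add {P} — P (Alice) has P→O.
A2: add {S} — S (Bob): all of {O, P} already in.
A3 = A2; e.g. Q (Bob) can still go to R. Fixed point.
R never enters the attractor, so Bob can avoid the target forever.

Bob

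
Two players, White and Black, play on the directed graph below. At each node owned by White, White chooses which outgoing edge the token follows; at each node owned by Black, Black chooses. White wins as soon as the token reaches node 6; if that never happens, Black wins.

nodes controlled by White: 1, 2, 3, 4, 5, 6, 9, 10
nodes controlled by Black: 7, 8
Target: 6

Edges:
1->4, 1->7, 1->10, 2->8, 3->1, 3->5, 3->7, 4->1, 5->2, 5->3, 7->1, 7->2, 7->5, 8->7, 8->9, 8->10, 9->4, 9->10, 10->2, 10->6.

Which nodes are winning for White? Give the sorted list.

A0 = {6}
A1: add {10} — 10 (White) has 10→6.
A2: add {1, 9} — 1 (White) has 1→10; 9 (White) has 9→10.
A3: add {3, 4} — 3 (White) has 3→1; 4 (White) has 4→1.
A4: add {5} — 5 (White) has 5→3.
A5 = A4; e.g. 2 (White) has no edge into A4. Fixed point.
White's winning region = {1, 3, 4, 5, 6, 9, 10}.

1, 3, 4, 5, 6, 9, 10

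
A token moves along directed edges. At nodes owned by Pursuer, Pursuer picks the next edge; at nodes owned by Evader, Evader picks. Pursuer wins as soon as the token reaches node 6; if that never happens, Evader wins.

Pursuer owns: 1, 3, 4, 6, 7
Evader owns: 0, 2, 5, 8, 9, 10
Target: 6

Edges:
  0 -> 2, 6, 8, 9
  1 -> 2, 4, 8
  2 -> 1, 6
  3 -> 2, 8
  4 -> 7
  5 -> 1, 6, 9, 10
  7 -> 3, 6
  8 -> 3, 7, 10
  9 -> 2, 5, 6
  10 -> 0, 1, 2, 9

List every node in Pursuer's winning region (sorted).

1, 2, 3, 4, 6, 7

A0 = {6}
A1: add {7} — 7 (Pursuer) has 7→6.
A2: add {4} — 4 (Pursuer) has 4→7.
A3: add {1} — 1 (Pursuer) has 1→4.
A4: add {2} — 2 (Evader): all of {1, 6} already in.
A5: add {3} — 3 (Pursuer) has 3→2.
A6 = A5; e.g. 0 (Evader) can still go to 8. Fixed point.
Pursuer's winning region = {1, 2, 3, 4, 6, 7}.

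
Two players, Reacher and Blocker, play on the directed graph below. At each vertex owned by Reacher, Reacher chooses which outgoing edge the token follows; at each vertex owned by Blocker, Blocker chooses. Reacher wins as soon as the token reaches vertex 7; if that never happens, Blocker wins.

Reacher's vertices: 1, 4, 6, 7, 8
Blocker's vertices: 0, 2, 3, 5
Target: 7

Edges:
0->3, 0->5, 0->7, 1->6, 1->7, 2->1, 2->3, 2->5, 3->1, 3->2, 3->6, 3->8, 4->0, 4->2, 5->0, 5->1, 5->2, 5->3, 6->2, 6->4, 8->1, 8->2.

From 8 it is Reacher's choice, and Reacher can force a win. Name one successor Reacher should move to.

1

A0 = {7}
A1: add {1} — 1 (Reacher) has 1→7.
A2: add {8} — 8 (Reacher) has 8→1.
A3 = A2; e.g. 0 (Blocker) can still go to 3. Fixed point.
From 8, successor 1 is in the attractor (rank 1); the other successor 2 is not.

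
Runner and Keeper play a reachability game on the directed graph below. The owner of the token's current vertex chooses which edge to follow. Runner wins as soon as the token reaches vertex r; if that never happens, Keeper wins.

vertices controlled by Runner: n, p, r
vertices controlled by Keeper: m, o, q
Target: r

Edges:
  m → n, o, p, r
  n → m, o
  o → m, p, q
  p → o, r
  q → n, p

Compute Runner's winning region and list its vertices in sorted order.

A0 = {r}
A1: add {p} — p (Runner) has p→r.
A2 = A1; e.g. m (Keeper) can still go to n. Fixed point.
Runner's winning region = {p, r}.

p, r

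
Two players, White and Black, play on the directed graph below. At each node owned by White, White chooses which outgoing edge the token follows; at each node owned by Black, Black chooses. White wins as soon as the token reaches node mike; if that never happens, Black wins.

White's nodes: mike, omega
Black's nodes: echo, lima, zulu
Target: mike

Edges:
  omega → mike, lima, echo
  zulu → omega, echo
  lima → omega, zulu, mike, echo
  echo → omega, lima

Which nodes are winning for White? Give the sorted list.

mike, omega

A0 = {mike}
A1: add {omega} — omega (White) has omega→mike.
A2 = A1; e.g. zulu (Black) can still go to echo. Fixed point.
White's winning region = {mike, omega}.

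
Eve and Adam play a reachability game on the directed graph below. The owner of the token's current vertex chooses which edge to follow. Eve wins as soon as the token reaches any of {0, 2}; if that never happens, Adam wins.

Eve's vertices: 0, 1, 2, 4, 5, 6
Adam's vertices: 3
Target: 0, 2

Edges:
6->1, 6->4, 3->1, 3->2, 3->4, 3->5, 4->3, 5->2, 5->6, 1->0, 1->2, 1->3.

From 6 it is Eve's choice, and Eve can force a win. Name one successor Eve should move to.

1

A0 = {0, 2}
A1: add {1, 5} — 1 (Eve) has 1→0; 5 (Eve) has 5→2.
A2: add {6} — 6 (Eve) has 6→1.
A3 = A2; e.g. 3 (Adam) can still go to 4. Fixed point.
From 6, successor 1 is in the attractor (rank 1); the other successor 4 is not.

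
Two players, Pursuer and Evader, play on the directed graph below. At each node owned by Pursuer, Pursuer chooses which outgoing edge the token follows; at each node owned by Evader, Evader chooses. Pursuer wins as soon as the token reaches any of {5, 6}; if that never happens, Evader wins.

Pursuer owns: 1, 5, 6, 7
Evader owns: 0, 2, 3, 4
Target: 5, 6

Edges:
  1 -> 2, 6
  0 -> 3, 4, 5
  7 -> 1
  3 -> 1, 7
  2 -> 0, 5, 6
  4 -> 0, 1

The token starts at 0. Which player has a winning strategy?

A0 = {5, 6}
A1: add {1} — 1 (Pursuer) has 1→6.
A2: add {7} — 7 (Pursuer) has 7→1.
A3: add {3} — 3 (Evader): all of {1, 7} already in.
A4 = A3; e.g. 0 (Evader) can still go to 4. Fixed point.
0 never enters the attractor, so Evader can avoid the target forever.

Evader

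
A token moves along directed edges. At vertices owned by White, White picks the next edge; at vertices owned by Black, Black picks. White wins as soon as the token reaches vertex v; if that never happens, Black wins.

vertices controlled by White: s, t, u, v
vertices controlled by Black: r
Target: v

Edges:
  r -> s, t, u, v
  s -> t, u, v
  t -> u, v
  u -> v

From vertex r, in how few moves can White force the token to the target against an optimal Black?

A0 = {v}
A1: add {s, t, u} — s (White) has s→v; t (White) has t→v; u (White) has u→v.
A2: add {r} — r (Black): all of {s, t, u, v} already in.
A2 = all vertices. Fixed point.
r enters the attractor at level 2, so White can force the target in 2 moves from there.

2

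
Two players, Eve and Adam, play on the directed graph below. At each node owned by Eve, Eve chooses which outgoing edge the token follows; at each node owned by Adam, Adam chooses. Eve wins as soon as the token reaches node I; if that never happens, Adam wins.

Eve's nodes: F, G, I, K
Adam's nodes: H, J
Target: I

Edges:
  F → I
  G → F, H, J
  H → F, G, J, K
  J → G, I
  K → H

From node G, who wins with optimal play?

A0 = {I}
A1: add {F} — F (Eve) has F→I.
A2: add {G} — G (Eve) has G→F.
G ∈ A2, so Eve can force the target.

Eve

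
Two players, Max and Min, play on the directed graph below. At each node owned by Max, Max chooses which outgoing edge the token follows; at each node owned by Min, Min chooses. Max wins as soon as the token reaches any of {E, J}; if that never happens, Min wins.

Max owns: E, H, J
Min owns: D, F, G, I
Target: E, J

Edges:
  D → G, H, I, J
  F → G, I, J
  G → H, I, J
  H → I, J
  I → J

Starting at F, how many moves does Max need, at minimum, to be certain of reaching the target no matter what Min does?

3

A0 = {E, J}
A1: add {H, I} — H (Max) has H→J; I (Min): all of {J} already in.
A2: add {G} — G (Min): all of {H, I, J} already in.
A3: add {D, F} — D (Min): all of {G, H, I, J} already in; F (Min): all of {G, I, J} already in.
A3 = all vertices. Fixed point.
F enters the attractor at level 3, so Max can force the target in 3 moves from there.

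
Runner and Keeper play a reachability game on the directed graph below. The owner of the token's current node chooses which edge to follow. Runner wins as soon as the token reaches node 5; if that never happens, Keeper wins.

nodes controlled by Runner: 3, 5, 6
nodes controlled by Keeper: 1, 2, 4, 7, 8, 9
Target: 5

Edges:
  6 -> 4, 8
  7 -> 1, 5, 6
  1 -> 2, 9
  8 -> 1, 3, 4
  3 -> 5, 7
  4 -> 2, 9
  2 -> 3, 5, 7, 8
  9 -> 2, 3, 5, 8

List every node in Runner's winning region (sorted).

3, 5

A0 = {5}
A1: add {3} — 3 (Runner) has 3→5.
A2 = A1; e.g. 1 (Keeper) can still go to 2. Fixed point.
Runner's winning region = {3, 5}.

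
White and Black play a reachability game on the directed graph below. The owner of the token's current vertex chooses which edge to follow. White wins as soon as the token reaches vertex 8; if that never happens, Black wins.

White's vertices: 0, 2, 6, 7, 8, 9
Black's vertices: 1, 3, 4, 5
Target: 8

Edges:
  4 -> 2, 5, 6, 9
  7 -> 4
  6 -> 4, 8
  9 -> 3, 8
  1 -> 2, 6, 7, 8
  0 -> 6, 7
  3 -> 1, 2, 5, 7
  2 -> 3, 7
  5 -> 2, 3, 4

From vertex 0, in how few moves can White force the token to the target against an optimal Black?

A0 = {8}
A1: add {6, 9} — 6 (White) has 6→8; 9 (White) has 9→8.
A2: add {0} — 0 (White) has 0→6.
A3 = A2; e.g. 1 (Black) can still go to 2. Fixed point.
0 enters the attractor at level 2, so White can force the target in 2 moves from there.

2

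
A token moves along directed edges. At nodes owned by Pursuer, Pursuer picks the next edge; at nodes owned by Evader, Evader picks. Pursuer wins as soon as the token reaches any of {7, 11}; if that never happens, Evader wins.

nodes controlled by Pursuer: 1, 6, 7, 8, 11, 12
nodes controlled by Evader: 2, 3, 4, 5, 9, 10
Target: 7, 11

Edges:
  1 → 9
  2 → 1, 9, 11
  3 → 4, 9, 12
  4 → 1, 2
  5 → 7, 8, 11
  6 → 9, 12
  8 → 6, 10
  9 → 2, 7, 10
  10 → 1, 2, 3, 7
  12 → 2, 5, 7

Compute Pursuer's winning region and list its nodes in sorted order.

5, 6, 7, 8, 11, 12

A0 = {7, 11}
A1: add {12} — 12 (Pursuer) has 12→7.
A2: add {6} — 6 (Pursuer) has 6→12.
A3: add {8} — 8 (Pursuer) has 8→6.
A4: add {5} — 5 (Evader): all of {7, 8, 11} already in.
A5 = A4; e.g. 1 (Pursuer) has no edge into A4. Fixed point.
Pursuer's winning region = {5, 6, 7, 8, 11, 12}.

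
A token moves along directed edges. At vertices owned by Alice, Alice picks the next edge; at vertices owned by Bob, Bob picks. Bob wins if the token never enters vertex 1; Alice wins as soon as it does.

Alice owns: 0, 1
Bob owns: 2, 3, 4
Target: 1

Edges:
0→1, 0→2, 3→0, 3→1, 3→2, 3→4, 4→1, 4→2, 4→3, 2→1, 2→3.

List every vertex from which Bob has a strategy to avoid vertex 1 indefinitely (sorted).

A0 = {1}
A1: add {0} — 0 (Alice) has 0→1.
A2 = A1; e.g. 2 (Bob) can still go to 3. Fixed point.
Alice's attractor = {0, 1}; Bob avoids the target exactly from the complement.

2, 3, 4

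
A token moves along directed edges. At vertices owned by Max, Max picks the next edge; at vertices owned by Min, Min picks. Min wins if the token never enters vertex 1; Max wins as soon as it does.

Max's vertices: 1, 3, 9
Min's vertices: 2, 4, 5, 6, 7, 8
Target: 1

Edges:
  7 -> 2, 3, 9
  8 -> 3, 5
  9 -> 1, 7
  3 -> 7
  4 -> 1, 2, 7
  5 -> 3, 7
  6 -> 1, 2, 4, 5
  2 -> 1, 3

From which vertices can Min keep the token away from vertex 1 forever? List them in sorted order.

2, 3, 4, 5, 6, 7, 8

A0 = {1}
A1: add {9} — 9 (Max) has 9→1.
A2 = A1; e.g. 2 (Min) can still go to 3. Fixed point.
Max's attractor = {1, 9}; Min avoids the target exactly from the complement.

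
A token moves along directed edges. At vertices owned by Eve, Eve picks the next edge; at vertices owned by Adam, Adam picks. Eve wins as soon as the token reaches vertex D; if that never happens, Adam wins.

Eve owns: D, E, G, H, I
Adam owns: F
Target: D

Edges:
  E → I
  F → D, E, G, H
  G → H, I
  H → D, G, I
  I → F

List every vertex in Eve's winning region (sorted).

D, G, H

A0 = {D}
A1: add {H} — H (Eve) has H→D.
A2: add {G} — G (Eve) has G→H.
A3 = A2; e.g. E (Eve) has no edge into A2. Fixed point.
Eve's winning region = {D, G, H}.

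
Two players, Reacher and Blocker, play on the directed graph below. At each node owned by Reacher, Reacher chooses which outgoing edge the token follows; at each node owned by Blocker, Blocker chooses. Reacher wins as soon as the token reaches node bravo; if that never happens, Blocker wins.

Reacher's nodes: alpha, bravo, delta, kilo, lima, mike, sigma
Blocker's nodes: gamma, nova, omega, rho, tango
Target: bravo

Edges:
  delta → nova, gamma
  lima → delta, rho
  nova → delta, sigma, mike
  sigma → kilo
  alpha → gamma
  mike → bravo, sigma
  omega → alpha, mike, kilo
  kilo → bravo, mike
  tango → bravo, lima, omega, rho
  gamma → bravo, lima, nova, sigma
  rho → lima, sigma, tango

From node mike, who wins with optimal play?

Reacher

A0 = {bravo}
A1: add {kilo, mike} — mike (Reacher) has mike→bravo; kilo (Reacher) has kilo→bravo.
mike ∈ A1, so Reacher can force the target.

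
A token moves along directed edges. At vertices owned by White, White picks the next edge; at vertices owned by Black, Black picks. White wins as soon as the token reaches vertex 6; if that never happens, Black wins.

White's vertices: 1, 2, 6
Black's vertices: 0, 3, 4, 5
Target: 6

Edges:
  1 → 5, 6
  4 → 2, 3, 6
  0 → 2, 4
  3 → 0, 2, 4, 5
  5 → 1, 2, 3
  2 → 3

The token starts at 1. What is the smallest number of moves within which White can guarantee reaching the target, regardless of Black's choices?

1

A0 = {6}
A1: add {1} — 1 (White) has 1→6.
A2 = A1; e.g. 0 (Black) can still go to 2. Fixed point.
1 enters the attractor at level 1, so White can force the target in 1 move from there.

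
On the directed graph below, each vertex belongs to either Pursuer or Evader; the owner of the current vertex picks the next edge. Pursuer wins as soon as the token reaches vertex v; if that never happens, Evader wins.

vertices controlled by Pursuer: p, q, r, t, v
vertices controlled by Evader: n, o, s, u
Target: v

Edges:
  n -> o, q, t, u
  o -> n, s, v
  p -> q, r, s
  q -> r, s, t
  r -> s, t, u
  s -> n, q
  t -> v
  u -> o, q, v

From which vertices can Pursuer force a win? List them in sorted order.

A0 = {v}
A1: add {t} — t (Pursuer) has t→v.
A2: add {q, r} — q (Pursuer) has q→t; r (Pursuer) has r→t.
A3: add {p} — p (Pursuer) has p→q.
A4 = A3; e.g. n (Evader) can still go to o. Fixed point.
Pursuer's winning region = {p, q, r, t, v}.

p, q, r, t, v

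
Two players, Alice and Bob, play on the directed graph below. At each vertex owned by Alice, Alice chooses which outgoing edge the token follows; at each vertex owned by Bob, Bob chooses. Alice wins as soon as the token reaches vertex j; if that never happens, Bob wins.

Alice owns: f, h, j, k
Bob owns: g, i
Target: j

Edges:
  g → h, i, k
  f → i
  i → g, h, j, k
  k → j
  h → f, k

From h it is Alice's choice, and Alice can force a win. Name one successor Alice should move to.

k

A0 = {j}
A1: add {k} — k (Alice) has k→j.
A2: add {h} — h (Alice) has h→k.
A3 = A2; e.g. f (Alice) has no edge into A2. Fixed point.
From h, successor k is in the attractor (rank 1); the other successor f is not.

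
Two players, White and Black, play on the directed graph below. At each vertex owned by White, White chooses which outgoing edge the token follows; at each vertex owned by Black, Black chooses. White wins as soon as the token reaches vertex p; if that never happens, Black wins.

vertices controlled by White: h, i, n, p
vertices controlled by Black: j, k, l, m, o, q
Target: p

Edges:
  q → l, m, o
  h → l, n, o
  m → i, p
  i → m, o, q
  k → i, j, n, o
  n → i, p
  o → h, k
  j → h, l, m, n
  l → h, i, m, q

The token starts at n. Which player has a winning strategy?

A0 = {p}
A1: add {n} — n (White) has n→p.
n ∈ A1, so White can force the target.

White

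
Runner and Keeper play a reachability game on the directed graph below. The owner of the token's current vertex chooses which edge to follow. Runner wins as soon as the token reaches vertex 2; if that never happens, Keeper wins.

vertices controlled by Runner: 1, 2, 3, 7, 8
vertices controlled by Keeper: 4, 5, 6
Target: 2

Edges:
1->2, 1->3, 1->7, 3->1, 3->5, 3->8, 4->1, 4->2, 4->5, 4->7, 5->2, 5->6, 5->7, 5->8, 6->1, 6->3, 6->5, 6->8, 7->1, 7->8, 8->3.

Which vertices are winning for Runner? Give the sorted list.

A0 = {2}
A1: add {1} — 1 (Runner) has 1→2.
A2: add {3, 7} — 3 (Runner) has 3→1; 7 (Runner) has 7→1.
A3: add {8} — 8 (Runner) has 8→3.
A4 = A3; e.g. 4 (Keeper) can still go to 5. Fixed point.
Runner's winning region = {1, 2, 3, 7, 8}.

1, 2, 3, 7, 8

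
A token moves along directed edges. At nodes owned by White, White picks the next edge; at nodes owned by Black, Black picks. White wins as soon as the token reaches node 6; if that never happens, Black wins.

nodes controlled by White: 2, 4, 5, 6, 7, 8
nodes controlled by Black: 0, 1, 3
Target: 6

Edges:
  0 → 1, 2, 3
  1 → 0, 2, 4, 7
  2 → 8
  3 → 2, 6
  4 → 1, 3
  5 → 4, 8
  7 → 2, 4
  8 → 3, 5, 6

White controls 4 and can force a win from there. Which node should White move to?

3

A0 = {6}
A1: add {8} — 8 (White) has 8→6.
A2: add {2, 5} — 2 (White) has 2→8; 5 (White) has 5→8.
A3: add {3, 7} — 3 (Black): all of {2, 6} already in; 7 (White) has 7→2.
A4: add {4} — 4 (White) has 4→3.
A5 = A4; e.g. 0 (Black) can still go to 1. Fixed point.
From 4, successor 3 is in the attractor (rank 3); the other successor 1 is not.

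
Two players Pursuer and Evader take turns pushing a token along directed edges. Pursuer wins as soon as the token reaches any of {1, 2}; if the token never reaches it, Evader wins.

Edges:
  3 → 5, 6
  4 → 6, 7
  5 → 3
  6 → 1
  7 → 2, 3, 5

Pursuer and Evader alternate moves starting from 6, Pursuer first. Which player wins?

Track states (vertex, player-to-move).
A0 = {(1,Pursuer), (1,Evader), (2,Pursuer), (2,Evader)}
A1: add {(6,Pursuer), (6,Evader), (7,Pursuer)}.
(6,Pursuer) ∈ A1 ⇒ Pursuer forces the target.

Pursuer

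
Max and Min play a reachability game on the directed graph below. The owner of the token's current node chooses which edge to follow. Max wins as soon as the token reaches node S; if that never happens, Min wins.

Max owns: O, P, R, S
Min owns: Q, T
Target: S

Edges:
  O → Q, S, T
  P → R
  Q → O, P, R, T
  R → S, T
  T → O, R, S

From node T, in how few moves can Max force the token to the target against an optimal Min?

A0 = {S}
A1: add {O, R} — O (Max) has O→S; R (Max) has R→S.
A2: add {P, T} — P (Max) has P→R; T (Min): all of {O, R, S} already in.
T enters the attractor at level 2, so Max can force the target in 2 moves from there.

2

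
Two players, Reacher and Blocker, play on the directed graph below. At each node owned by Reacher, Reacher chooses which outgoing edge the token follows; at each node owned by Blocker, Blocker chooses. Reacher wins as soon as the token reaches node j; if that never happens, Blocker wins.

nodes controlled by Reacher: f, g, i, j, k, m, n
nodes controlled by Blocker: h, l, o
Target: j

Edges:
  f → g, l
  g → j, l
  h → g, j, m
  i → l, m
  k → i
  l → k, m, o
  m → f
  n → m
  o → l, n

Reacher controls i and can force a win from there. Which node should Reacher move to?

A0 = {j}
A1: add {g} — g (Reacher) has g→j.
A2: add {f} — f (Reacher) has f→g.
A3: add {m} — m (Reacher) has m→f.
A4: add {h, i, n} — h (Blocker): all of {g, j, m} already in; i (Reacher) has i→m; n (Reacher) has n→m.
A5: add {k} — k (Reacher) has k→i.
A6 = A5; e.g. l (Blocker) can still go to o. Fixed point.
From i, successor m is in the attractor (rank 3); the other successor l is not.

m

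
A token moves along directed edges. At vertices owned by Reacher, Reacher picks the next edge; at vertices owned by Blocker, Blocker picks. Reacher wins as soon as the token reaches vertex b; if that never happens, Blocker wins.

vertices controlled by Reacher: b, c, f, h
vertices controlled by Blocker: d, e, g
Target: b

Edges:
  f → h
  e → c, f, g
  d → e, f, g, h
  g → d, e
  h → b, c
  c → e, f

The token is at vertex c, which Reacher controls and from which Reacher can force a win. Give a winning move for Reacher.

f

A0 = {b}
A1: add {h} — h (Reacher) has h→b.
A2: add {f} — f (Reacher) has f→h.
A3: add {c} — c (Reacher) has c→f.
A4 = A3; e.g. d (Blocker) can still go to e. Fixed point.
From c, successor f is in the attractor (rank 2); the other successor e is not.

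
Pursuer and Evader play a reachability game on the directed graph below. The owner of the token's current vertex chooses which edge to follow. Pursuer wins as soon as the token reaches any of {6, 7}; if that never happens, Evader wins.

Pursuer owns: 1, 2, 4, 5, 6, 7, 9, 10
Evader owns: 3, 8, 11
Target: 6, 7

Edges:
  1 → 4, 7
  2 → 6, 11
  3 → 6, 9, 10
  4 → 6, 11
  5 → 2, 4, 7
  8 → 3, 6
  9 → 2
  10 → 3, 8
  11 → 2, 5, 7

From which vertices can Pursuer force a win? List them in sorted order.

1, 2, 4, 5, 6, 7, 9, 11

A0 = {6, 7}
A1: add {1, 2, 4, 5} — 1 (Pursuer) has 1→7; 2 (Pursuer) has 2→6; 4 (Pursuer) has 4→6; 5 (Pursuer) has 5→7.
A2: add {9, 11} — 9 (Pursuer) has 9→2; 11 (Evader): all of {2, 5, 7} already in.
A3 = A2; e.g. 3 (Evader) can still go to 10. Fixed point.
Pursuer's winning region = {1, 2, 4, 5, 6, 7, 9, 11}.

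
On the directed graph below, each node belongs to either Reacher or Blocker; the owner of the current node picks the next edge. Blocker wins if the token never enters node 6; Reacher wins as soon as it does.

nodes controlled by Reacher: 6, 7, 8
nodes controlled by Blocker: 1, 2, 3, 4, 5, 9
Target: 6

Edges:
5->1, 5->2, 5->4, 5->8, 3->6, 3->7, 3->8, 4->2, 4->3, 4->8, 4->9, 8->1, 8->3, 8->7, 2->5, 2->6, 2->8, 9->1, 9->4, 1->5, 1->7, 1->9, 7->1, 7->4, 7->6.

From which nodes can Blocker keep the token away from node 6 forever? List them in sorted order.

1, 2, 4, 5, 9

A0 = {6}
A1: add {7} — 7 (Reacher) has 7→6.
A2: add {8} — 8 (Reacher) has 8→7.
A3: add {3} — 3 (Blocker): all of {6, 7, 8} already in.
A4 = A3; e.g. 1 (Blocker) can still go to 5. Fixed point.
Reacher's attractor = {3, 6, 7, 8}; Blocker avoids the target exactly from the complement.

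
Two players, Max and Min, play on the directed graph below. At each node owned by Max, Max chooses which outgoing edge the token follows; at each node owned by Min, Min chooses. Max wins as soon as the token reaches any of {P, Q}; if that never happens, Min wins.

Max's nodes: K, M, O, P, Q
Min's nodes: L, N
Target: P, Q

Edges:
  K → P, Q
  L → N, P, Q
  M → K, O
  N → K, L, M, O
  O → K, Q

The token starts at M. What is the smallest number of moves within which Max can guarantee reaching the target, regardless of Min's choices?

2

A0 = {P, Q}
A1: add {K, O} — K (Max) has K→P; O (Max) has O→Q.
A2: add {M} — M (Max) has M→K.
A3 = A2; e.g. L (Min) can still go to N. Fixed point.
M enters the attractor at level 2, so Max can force the target in 2 moves from there.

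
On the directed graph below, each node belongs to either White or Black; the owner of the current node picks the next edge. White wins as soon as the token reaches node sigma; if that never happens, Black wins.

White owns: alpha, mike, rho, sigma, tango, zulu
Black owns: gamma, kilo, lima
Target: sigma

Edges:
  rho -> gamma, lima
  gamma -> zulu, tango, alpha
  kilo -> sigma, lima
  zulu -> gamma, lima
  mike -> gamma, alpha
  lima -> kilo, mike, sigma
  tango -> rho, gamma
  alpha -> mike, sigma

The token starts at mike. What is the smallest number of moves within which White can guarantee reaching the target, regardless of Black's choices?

2

A0 = {sigma}
A1: add {alpha} — alpha (White) has alpha→sigma.
A2: add {mike} — mike (White) has mike→alpha.
A3 = A2; e.g. rho (White) has no edge into A2. Fixed point.
mike enters the attractor at level 2, so White can force the target in 2 moves from there.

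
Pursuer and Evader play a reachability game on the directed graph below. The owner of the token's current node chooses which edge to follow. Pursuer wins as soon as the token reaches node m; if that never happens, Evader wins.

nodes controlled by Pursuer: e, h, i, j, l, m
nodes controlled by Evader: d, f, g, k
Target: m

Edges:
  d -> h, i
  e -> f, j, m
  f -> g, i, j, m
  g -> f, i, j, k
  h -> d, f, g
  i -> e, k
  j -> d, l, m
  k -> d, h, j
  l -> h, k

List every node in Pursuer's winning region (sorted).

e, i, j, m

A0 = {m}
A1: add {e, j} — e (Pursuer) has e→m; j (Pursuer) has j→m.
A2: add {i} — i (Pursuer) has i→e.
A3 = A2; e.g. d (Evader) can still go to h. Fixed point.
Pursuer's winning region = {e, i, j, m}.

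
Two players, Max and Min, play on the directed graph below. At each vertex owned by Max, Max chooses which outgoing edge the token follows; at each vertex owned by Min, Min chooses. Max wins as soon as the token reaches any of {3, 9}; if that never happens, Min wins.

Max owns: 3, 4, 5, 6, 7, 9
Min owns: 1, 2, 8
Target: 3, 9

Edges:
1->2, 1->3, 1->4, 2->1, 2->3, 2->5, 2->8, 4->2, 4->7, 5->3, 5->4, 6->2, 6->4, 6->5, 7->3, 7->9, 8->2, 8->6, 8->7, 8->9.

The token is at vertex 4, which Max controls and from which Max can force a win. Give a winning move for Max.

A0 = {3, 9}
A1: add {5, 7} — 5 (Max) has 5→3; 7 (Max) has 7→3.
A2: add {4, 6} — 4 (Max) has 4→7; 6 (Max) has 6→5.
A3 = A2; e.g. 1 (Min) can still go to 2. Fixed point.
From 4, successor 7 is in the attractor (rank 1); the other successor 2 is not.

7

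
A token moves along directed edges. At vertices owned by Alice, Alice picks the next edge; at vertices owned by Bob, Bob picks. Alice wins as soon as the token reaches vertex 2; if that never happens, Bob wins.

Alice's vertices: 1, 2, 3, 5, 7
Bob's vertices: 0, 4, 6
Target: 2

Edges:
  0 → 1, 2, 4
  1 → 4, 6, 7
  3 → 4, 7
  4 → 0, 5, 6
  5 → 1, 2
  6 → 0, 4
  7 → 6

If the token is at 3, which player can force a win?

A0 = {2}
A1: add {5} — 5 (Alice) has 5→2.
A2 = A1; e.g. 0 (Bob) can still go to 1. Fixed point.
3 never enters the attractor, so Bob can avoid the target forever.

Bob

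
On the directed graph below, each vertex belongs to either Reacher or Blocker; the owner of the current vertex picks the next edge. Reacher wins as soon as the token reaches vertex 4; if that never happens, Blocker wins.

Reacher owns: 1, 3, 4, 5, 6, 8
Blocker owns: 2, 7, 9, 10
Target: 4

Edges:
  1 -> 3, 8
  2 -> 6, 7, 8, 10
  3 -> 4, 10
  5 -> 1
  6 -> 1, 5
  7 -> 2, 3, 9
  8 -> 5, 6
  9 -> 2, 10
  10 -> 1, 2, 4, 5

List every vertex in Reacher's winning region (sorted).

A0 = {4}
A1: add {3} — 3 (Reacher) has 3→4.
A2: add {1} — 1 (Reacher) has 1→3.
A3: add {5, 6} — 5 (Reacher) has 5→1; 6 (Reacher) has 6→1.
A4: add {8} — 8 (Reacher) has 8→5.
A5 = A4; e.g. 2 (Blocker) can still go to 7. Fixed point.
Reacher's winning region = {1, 3, 4, 5, 6, 8}.

1, 3, 4, 5, 6, 8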